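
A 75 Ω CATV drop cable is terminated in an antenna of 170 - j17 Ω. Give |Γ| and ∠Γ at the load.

Γ ≈ 0.393 ∠ -6.18°

Γ = (Z_L − Z_0)/(Z_L + Z_0) = (95 − j17)/(245 − j17)
|Γ| = 96.5/246 = 0.393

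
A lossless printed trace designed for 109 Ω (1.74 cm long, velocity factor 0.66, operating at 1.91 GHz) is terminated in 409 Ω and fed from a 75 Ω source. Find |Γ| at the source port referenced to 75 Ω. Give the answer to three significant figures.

|Γ| ≈ 0.537

λ = v/f = 0.66·c / 1.91 GHz = 0.104 m
βl = 2π·l/λ = 2π × 0.168 = 60.4°
tan(βl) = 1.76
Z_in = Z_0·(Z_L + jZ_0·tanβl)/(Z_0 + jZ_L·tanβl) = 37.5 − j56.2 Ω
Γ_s = (Z_in − Z_s)/(Z_in + Z_s) = (-37.5 − j56.2)/(113 − j56.2), |Γ_s| = 0.537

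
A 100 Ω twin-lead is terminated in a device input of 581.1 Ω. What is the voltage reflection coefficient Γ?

Γ = 0.706

Γ = (Z_L − Z_0)/(Z_L + Z_0) = (581.1 − 100)/(581.1 + 100) = 481.1/681.1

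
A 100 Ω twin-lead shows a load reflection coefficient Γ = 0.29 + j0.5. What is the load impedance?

Z_L ≈ 88.3 + j133 Ω

Z_L = Z_0·(1 + Γ)/(1 − Γ) = 100·(1.29 + j0.5)/(0.71 − j0.5)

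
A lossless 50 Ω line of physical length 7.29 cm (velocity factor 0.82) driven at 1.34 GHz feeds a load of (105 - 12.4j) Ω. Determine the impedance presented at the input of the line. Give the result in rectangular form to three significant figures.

λ = v/f = 0.82·c / 1.34 GHz = 0.184 m
βl = 2π·l/λ = 2π × 0.397 = 143°
tan(βl) = tan(143°) = -0.755
Z_in = Z_0·(Z_L + jZ_0·tanβl)/(Z_0 + jZ_L·tanβl)
     = 50·(105 − j50.1)/(40.6 − j79.3)

Z_in ≈ 51.9 + j39.6 Ω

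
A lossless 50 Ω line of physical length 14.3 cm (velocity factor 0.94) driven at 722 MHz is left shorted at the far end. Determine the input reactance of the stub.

X_in ≈ -55.9 Ω (capacitive)

λ = v/f = 0.94·c / 722 MHz = 0.391 m
βl = 2π·l/λ = 2π × 0.366 = 132°
tan(βl) = -1.12
For a shorted stub, Z_in = jZ_0·tan(βl)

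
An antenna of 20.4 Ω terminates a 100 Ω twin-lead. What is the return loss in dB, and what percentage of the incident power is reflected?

RL ≈ 3.59 dB; 43.7% of incident power reflected

Γ = (20.4 − 100)/(20.4 + 100) = -0.661
RL = −20·log₁₀(0.661) = 3.59 dB
P_refl/P_inc = |Γ|² = 0.437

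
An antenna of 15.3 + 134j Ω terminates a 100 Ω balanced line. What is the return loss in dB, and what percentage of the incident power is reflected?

RL ≈ 0.947 dB; 80.4% of incident power reflected

Γ = (-84.7 + j134)/(115.3 + j134), |Γ| = 0.897
RL = −20·log₁₀(0.897) = 0.947 dB
P_refl/P_inc = |Γ|² = 0.804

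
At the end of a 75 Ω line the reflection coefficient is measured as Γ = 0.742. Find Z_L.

Z_L = Z_0·(1 + Γ)/(1 − Γ) = 75·(1.74)/(0.258)

Z_L ≈ 506 Ω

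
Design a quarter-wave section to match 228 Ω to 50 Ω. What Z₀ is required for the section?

Z_qwt = √(Z_0·R_L) = √(50 × 228) = √11400

Z_qwt ≈ 107 Ω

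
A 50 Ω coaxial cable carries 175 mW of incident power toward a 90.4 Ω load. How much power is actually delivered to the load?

P_delivered ≈ 161 mW

Γ = (90.4 − 50)/(90.4 + 50) = 0.288
|Γ|² = 0.0828
P_refl = |Γ|²·P_inc = 14.5 mW, P_del = (1 − |Γ|²)·P_inc = 161 mW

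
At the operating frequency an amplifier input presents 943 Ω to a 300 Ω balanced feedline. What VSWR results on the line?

For a purely resistive load, VSWR = R_L/Z_0 or Z_0/R_L (whichever > 1) = 943/300

VSWR ≈ 3.14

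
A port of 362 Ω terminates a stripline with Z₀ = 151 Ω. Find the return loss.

Γ = (362 − 151)/(362 + 151) = 0.411
RL = −20·log₁₀|Γ| = −20·log₁₀(0.411)

RL ≈ 7.72 dB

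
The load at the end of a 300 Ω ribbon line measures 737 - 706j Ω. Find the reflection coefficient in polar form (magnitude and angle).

Γ ≈ 0.662 ∠ -24°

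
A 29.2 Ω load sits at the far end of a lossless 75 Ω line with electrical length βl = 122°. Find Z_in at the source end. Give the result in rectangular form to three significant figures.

tan(βl) = tan(122°) = -1.6
Z_in = Z_0·(Z_L + jZ_0·tanβl)/(Z_0 + jZ_L·tanβl)
     = 75·(29.2 − j120)/(75 − j46.7)

Z_in ≈ 74.9 − j73.4 Ω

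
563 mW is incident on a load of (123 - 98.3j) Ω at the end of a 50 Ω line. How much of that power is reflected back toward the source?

|Γ| = |(73 − j98.3)/(173 − j98.3)| = 0.615
|Γ|² = 0.379
P_refl = |Γ|²·P_inc = 213 mW, P_del = (1 − |Γ|²)·P_inc = 350 mW

P_reflected ≈ 213 mW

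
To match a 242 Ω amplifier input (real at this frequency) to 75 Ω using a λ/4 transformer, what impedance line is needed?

Z_qwt = √(Z_0·R_L) = √(75 × 242) = √18150

Z_qwt ≈ 135 Ω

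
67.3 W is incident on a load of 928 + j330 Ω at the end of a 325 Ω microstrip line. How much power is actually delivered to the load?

|Γ| = |(603 + j330)/(1253 + j330)| = 0.531
|Γ|² = 0.281
P_refl = |Γ|²·P_inc = 18.9 W, P_del = (1 − |Γ|²)·P_inc = 48.4 W

P_delivered ≈ 48.4 W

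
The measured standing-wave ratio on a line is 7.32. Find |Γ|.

|Γ| ≈ 0.76

|Γ| = (S − 1)/(S + 1) = (7.32 − 1)/(7.32 + 1) = 6.32/8.32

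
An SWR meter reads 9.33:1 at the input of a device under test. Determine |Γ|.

|Γ| = (S − 1)/(S + 1) = (9.33 − 1)/(9.33 + 1) = 8.33/10.3

|Γ| ≈ 0.806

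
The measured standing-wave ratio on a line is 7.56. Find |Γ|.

|Γ| ≈ 0.766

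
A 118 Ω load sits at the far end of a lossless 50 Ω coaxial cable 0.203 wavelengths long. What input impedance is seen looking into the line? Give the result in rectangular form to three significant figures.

Z_in ≈ 22.8 − j12.3 Ω

βl = 2π × 0.203 = 73.1°
tan(βl) = tan(73.1°) = 3.29
Z_in = Z_0·(Z_L + jZ_0·tanβl)/(Z_0 + jZ_L·tanβl)
     = 50·(118 + j164)/(50 + j388)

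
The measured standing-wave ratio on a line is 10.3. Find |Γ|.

|Γ| ≈ 0.823

|Γ| = (S − 1)/(S + 1) = (10.3 − 1)/(10.3 + 1) = 9.3/11.3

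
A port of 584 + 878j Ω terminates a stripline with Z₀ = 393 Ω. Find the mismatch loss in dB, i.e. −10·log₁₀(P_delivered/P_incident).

mismatch loss ≈ 2.74 dB

Γ = (191 + j878)/(977 + j878), |Γ| = 0.684
|Γ|² = 0.468, so P_del/P_inc = 1 − |Γ|² = 0.532
ML = −10·log₁₀(1 − |Γ|²)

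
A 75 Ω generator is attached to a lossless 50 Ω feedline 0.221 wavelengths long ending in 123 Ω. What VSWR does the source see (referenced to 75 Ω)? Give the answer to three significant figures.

βl = 2π × 0.221 = 79.6°
tan(βl) = 5.43
Z_in = Z_0·(Z_L + jZ_0·tanβl)/(Z_0 + jZ_L·tanβl) = 20.9 − j7.65 Ω
Γ_s = (Z_in − Z_s)/(Z_in + Z_s) = (-54.1 − j7.65)/(95.9 − j7.65), |Γ_s| = 0.568
VSWR = (1 + |Γ_s|)/(1 − |Γ_s|)

VSWR ≈ 3.63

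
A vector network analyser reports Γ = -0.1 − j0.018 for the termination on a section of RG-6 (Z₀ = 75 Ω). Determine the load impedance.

Z_L ≈ 61.3 − j2.23 Ω

Z_L = Z_0·(1 + Γ)/(1 − Γ) = 75·(0.9 − j0.018)/(1.1 + j0.018)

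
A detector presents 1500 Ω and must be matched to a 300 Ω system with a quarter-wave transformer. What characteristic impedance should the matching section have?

Z_qwt ≈ 671 Ω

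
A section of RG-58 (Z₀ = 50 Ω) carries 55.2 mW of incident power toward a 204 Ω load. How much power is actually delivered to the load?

P_delivered ≈ 34.9 mW

Γ = (204 − 50)/(204 + 50) = 0.606
|Γ|² = 0.368
P_refl = |Γ|²·P_inc = 20.3 mW, P_del = (1 − |Γ|²)·P_inc = 34.9 mW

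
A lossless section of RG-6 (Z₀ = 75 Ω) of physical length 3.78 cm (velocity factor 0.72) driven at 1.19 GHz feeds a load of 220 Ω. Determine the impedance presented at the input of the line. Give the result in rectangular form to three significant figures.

Z_in ≈ 27.2 − j17.6 Ω

λ = v/f = 0.72·c / 1.19 GHz = 0.182 m
βl = 2π·l/λ = 2π × 0.208 = 75°
tan(βl) = tan(75°) = 3.72
Z_in = Z_0·(Z_L + jZ_0·tanβl)/(Z_0 + jZ_L·tanβl)
     = 75·(220 + j279)/(75 + j819)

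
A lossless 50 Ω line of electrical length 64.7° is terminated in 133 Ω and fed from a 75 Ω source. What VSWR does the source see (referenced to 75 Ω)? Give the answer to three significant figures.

tan(βl) = 2.12
Z_in = Z_0·(Z_L + jZ_0·tanβl)/(Z_0 + jZ_L·tanβl) = 22.3 − j19.7 Ω
Γ_s = (Z_in − Z_s)/(Z_in + Z_s) = (-52.7 − j19.7)/(97.3 − j19.7), |Γ_s| = 0.567
VSWR = (1 + |Γ_s|)/(1 − |Γ_s|)

VSWR ≈ 3.62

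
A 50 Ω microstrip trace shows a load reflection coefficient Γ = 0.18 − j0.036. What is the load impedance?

Z_L = Z_0·(1 + Γ)/(1 − Γ) = 50·(1.18 − j0.036)/(0.82 + j0.036)

Z_L ≈ 71.7 − j5.34 Ω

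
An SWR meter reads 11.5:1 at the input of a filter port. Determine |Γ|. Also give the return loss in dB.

|Γ| = (S − 1)/(S + 1) = (11.5 − 1)/(11.5 + 1) = 10.5/12.5
RL = −20·log₁₀|Γ| = −20·log₁₀(0.84)

|Γ| ≈ 0.84; return loss ≈ 1.51 dB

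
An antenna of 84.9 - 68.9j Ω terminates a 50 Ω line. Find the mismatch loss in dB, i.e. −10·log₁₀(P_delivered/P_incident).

Γ = (34.9 − j68.9)/(134.9 − j68.9), |Γ| = 0.51
|Γ|² = 0.26, so P_del/P_inc = 1 − |Γ|² = 0.74
ML = −10·log₁₀(1 − |Γ|²)

mismatch loss ≈ 1.31 dB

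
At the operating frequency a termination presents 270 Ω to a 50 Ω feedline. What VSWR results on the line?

VSWR ≈ 5.4

For a purely resistive load, VSWR = R_L/Z_0 or Z_0/R_L (whichever > 1) = 270/50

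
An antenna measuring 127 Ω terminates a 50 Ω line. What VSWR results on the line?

VSWR ≈ 2.54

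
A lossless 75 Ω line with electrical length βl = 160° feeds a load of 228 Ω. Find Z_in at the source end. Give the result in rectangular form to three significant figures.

Z_in ≈ 116 + j101 Ω

tan(βl) = tan(160°) = -0.364
Z_in = Z_0·(Z_L + jZ_0·tanβl)/(Z_0 + jZ_L·tanβl)
     = 75·(228 − j27.3)/(75 − j83)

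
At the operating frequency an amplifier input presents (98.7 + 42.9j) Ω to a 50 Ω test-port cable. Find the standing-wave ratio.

VSWR ≈ 2.44

Γ = (Z_L − Z_0)/(Z_L + Z_0) = (48.7 + j42.9)/(148.7 + j42.9)
|Γ| = 64.9/155 = 0.419
VSWR = (1 + |Γ|)/(1 − |Γ|) = 1.42/0.581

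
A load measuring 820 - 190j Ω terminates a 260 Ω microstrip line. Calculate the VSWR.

VSWR ≈ 3.34

Γ = (Z_L − Z_0)/(Z_L + Z_0) = (560 − j190)/(1080 − j190)
|Γ| = 591/1100 = 0.539
VSWR = (1 + |Γ|)/(1 − |Γ|) = 1.54/0.461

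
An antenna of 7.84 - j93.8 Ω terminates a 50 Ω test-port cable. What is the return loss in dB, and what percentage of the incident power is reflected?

RL ≈ 0.6 dB; 87.1% of incident power reflected

Γ = (-42.16 − j93.8)/(57.84 − j93.8), |Γ| = 0.933
RL = −20·log₁₀(0.933) = 0.6 dB
P_refl/P_inc = |Γ|² = 0.871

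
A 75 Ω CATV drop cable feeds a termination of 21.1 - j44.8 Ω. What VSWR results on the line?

VSWR ≈ 4.9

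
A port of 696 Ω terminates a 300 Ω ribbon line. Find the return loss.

Γ = (696 − 300)/(696 + 300) = 0.398
RL = −20·log₁₀|Γ| = −20·log₁₀(0.398)

RL ≈ 8.01 dB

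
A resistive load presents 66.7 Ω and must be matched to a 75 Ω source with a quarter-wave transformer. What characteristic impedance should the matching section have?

Z_qwt = √(Z_0·R_L) = √(75 × 66.7) = √5002

Z_qwt ≈ 70.7 Ω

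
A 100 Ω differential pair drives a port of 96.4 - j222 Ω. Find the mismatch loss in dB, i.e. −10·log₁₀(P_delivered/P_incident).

mismatch loss ≈ 3.58 dB

Γ = (-3.6 − j222)/(196.4 − j222), |Γ| = 0.749
|Γ|² = 0.561, so P_del/P_inc = 1 − |Γ|² = 0.439
ML = −10·log₁₀(1 − |Γ|²)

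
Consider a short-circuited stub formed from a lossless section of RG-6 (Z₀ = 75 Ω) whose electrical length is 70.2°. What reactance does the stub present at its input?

tan(βl) = 2.78
For a short-circuited stub, Z_in = jZ_0·tan(βl)

X_in ≈ 208 Ω (inductive)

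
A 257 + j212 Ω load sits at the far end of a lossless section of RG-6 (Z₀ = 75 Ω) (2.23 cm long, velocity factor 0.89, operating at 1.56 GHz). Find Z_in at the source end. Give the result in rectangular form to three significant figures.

Z_in ≈ 31.5 − j87.5 Ω

λ = v/f = 0.89·c / 1.56 GHz = 0.171 m
βl = 2π·l/λ = 2π × 0.13 = 46.9°
tan(βl) = tan(46.9°) = 1.07
Z_in = Z_0·(Z_L + jZ_0·tanβl)/(Z_0 + jZ_L·tanβl)
     = 75·(257 + j292)/(-152 + j275)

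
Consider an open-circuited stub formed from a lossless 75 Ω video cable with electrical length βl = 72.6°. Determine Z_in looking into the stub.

Z_in ≈ −j23.5 Ω

tan(βl) = 3.19
For an open-circuited stub, Z_in = −jZ_0·cot(βl) = −jZ_0/tan(βl)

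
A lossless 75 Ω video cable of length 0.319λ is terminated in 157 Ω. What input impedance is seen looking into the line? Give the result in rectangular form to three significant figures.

Z_in ≈ 41.5 + j25.5 Ω

βl = 2π × 0.319 = 115°
tan(βl) = tan(115°) = -2.16
Z_in = Z_0·(Z_L + jZ_0·tanβl)/(Z_0 + jZ_L·tanβl)
     = 75·(157 − j162)/(75 − j339)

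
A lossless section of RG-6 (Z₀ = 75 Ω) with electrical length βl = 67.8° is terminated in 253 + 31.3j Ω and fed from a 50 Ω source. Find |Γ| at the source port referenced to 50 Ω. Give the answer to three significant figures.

|Γ| ≈ 0.476

tan(βl) = 2.45
Z_in = Z_0·(Z_L + jZ_0·tanβl)/(Z_0 + jZ_L·tanβl) = 25.9 − j30.7 Ω
Γ_s = (Z_in − Z_s)/(Z_in + Z_s) = (-24.1 − j30.7)/(75.9 − j30.7), |Γ_s| = 0.476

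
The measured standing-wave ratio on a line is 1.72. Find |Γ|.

|Γ| ≈ 0.265

|Γ| = (S − 1)/(S + 1) = (1.72 − 1)/(1.72 + 1) = 0.72/2.72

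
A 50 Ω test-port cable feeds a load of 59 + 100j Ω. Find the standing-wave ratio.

VSWR ≈ 5.23

Γ = (Z_L − Z_0)/(Z_L + Z_0) = (9 + j100)/(109 + j100)
|Γ| = 100/148 = 0.679
VSWR = (1 + |Γ|)/(1 − |Γ|) = 1.68/0.321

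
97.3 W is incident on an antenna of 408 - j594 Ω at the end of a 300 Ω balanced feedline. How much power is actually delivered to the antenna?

P_delivered ≈ 55.8 W

|Γ| = |(108 − j594)/(708 − j594)| = 0.653
|Γ|² = 0.427
P_refl = |Γ|²·P_inc = 41.5 W, P_del = (1 − |Γ|²)·P_inc = 55.8 W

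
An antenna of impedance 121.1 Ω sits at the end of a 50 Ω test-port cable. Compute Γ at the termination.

Γ = 0.416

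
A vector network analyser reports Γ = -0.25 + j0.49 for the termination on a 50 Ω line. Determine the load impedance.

Z_L ≈ 19.3 + j27.2 Ω

Z_L = Z_0·(1 + Γ)/(1 − Γ) = 50·(0.75 + j0.49)/(1.25 − j0.49)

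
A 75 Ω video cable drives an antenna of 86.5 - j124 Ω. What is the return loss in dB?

Γ = (11.5 − j124)/(161.5 − j124), |Γ| = 0.612
RL = −20·log₁₀|Γ| = −20·log₁₀(0.612)

RL ≈ 4.27 dB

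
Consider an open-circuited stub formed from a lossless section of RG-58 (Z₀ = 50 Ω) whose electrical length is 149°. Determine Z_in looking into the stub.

Z_in ≈ +j83.2 Ω

tan(βl) = -0.601
For an open-circuited stub, Z_in = −jZ_0·cot(βl) = −jZ_0/tan(βl)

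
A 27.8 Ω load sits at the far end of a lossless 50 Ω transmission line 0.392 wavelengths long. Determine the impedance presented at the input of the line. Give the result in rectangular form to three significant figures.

βl = 2π × 0.392 = 141°
tan(βl) = tan(141°) = -0.806
Z_in = Z_0·(Z_L + jZ_0·tanβl)/(Z_0 + jZ_L·tanβl)
     = 50·(27.8 − j40.3)/(50 − j22.4)

Z_in ≈ 38.2 − j23.2 Ω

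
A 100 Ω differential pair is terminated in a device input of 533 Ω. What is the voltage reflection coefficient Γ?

Γ = (Z_L − Z_0)/(Z_L + Z_0) = (533 − 100)/(533 + 100) = 433/633

Γ = 0.684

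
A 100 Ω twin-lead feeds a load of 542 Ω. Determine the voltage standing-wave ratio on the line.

Γ = (542 − 100)/(542 + 100) = 0.688
VSWR = (1 + 0.688)/(1 − 0.688)

VSWR ≈ 5.42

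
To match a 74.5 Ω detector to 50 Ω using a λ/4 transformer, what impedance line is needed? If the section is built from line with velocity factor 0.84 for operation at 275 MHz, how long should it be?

Z_qwt ≈ 61 Ω; length ≈ 22.9 cm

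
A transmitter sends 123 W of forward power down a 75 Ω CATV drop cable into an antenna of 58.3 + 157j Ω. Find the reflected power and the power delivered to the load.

P_reflected ≈ 72.3 W; P_delivered ≈ 50.7 W

|Γ| = |(-16.7 + j157)/(133.3 + j157)| = 0.767
|Γ|² = 0.588
P_refl = |Γ|²·P_inc = 72.3 W, P_del = (1 − |Γ|²)·P_inc = 50.7 W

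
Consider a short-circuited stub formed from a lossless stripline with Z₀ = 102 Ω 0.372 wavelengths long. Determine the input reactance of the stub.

βl = 2π × 0.372 = 134°
tan(βl) = -1.04
For a short-circuited stub, Z_in = jZ_0·tan(βl)

X_in ≈ -106 Ω (capacitive)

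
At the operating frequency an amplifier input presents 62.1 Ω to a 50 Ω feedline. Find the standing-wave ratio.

VSWR ≈ 1.24

For a purely resistive load, VSWR = R_L/Z_0 or Z_0/R_L (whichever > 1) = 62.1/50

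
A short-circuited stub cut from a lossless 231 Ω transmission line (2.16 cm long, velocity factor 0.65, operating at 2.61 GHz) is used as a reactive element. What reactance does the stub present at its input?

λ = v/f = 0.65·c / 2.61 GHz = 0.0747 m
βl = 2π·l/λ = 2π × 0.289 = 104°
tan(βl) = -3.99
For a short-circuited stub, Z_in = jZ_0·tan(βl)

X_in ≈ -921 Ω (capacitive)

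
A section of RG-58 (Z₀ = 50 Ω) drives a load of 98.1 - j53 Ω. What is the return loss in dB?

RL ≈ 6.84 dB

Γ = (48.1 − j53)/(148.1 − j53), |Γ| = 0.455
RL = −20·log₁₀|Γ| = −20·log₁₀(0.455)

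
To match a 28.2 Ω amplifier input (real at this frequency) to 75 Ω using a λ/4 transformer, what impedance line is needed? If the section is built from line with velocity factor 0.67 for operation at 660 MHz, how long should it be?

Z_qwt ≈ 46 Ω; length ≈ 7.61 cm

Z_qwt = √(Z_0·R_L) = √(75 × 28.2) = √2115
λ = 0.67·c/f = 0.305 m, so l = λ/4 = 0.0761 m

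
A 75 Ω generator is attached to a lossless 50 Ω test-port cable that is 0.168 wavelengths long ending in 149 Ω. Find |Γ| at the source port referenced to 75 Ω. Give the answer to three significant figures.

βl = 2π × 0.168 = 60.5°
tan(βl) = 1.77
Z_in = Z_0·(Z_L + jZ_0·tanβl)/(Z_0 + jZ_L·tanβl) = 21.4 − j24.2 Ω
Γ_s = (Z_in − Z_s)/(Z_in + Z_s) = (-53.6 − j24.2)/(96.4 − j24.2), |Γ_s| = 0.592

|Γ| ≈ 0.592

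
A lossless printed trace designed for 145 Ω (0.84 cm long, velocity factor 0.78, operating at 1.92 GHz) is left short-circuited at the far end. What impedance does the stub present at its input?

λ = v/f = 0.78·c / 1.92 GHz = 0.122 m
βl = 2π·l/λ = 2π × 0.0689 = 24.8°
tan(βl) = 0.462
For a short-circuited stub, Z_in = jZ_0·tan(βl)

Z_in ≈ +j67 Ω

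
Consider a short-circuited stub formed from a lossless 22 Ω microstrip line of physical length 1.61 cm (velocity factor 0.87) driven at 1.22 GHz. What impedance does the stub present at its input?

λ = v/f = 0.87·c / 1.22 GHz = 0.214 m
βl = 2π·l/λ = 2π × 0.0753 = 27.1°
tan(βl) = 0.512
For a short-circuited stub, Z_in = jZ_0·tan(βl)

Z_in ≈ +j11.3 Ω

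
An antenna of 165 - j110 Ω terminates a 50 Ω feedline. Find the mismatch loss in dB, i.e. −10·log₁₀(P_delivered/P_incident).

Γ = (115 − j110)/(215 − j110), |Γ| = 0.659
|Γ|² = 0.434, so P_del/P_inc = 1 − |Γ|² = 0.566
ML = −10·log₁₀(1 − |Γ|²)

mismatch loss ≈ 2.47 dB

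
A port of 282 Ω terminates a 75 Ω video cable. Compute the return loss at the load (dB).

Γ = (282 − 75)/(282 + 75) = 0.58
RL = −20·log₁₀|Γ| = −20·log₁₀(0.58)

RL ≈ 4.73 dB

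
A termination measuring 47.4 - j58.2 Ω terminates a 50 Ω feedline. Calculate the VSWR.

VSWR ≈ 3.11

Γ = (Z_L − Z_0)/(Z_L + Z_0) = (-2.6 − j58.2)/(97.4 − j58.2)
|Γ| = 58.3/113 = 0.513
VSWR = (1 + |Γ|)/(1 − |Γ|) = 1.51/0.487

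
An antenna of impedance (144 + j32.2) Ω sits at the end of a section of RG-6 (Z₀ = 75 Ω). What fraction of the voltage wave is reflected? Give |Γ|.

|Γ| ≈ 0.344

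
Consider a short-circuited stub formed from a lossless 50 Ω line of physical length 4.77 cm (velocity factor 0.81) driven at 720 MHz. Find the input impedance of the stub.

Z_in ≈ +j61.5 Ω

λ = v/f = 0.81·c / 720 MHz = 0.338 m
βl = 2π·l/λ = 2π × 0.141 = 50.9°
tan(βl) = 1.23
For a short-circuited stub, Z_in = jZ_0·tan(βl)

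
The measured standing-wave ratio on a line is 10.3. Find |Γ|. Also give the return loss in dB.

|Γ| = (S − 1)/(S + 1) = (10.3 − 1)/(10.3 + 1) = 9.3/11.3
RL = −20·log₁₀|Γ| = −20·log₁₀(0.823)

|Γ| ≈ 0.823; return loss ≈ 1.69 dB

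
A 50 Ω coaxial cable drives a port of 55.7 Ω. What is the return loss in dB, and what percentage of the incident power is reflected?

RL ≈ 25.4 dB; 0.291% of incident power reflected

Γ = (55.7 − 50)/(55.7 + 50) = 0.0539
RL = −20·log₁₀(0.0539) = 25.4 dB
P_refl/P_inc = |Γ|² = 0.00291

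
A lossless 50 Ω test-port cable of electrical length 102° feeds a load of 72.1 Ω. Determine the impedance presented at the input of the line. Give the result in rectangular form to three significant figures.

Z_in ≈ 35.5 + j5.4 Ω

tan(βl) = tan(102°) = -4.7
Z_in = Z_0·(Z_L + jZ_0·tanβl)/(Z_0 + jZ_L·tanβl)
     = 50·(72.1 − j235)/(50 − j339)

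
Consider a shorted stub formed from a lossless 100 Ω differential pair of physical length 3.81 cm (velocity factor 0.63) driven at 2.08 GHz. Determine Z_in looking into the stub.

Z_in ≈ −j55.5 Ω

λ = v/f = 0.63·c / 2.08 GHz = 0.0909 m
βl = 2π·l/λ = 2π × 0.419 = 151°
tan(βl) = -0.555
For a shorted stub, Z_in = jZ_0·tan(βl)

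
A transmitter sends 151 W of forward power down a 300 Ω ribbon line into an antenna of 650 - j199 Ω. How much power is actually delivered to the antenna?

|Γ| = |(350 − j199)/(950 − j199)| = 0.415
|Γ|² = 0.172
P_refl = |Γ|²·P_inc = 26 W, P_del = (1 − |Γ|²)·P_inc = 125 W

P_delivered ≈ 125 W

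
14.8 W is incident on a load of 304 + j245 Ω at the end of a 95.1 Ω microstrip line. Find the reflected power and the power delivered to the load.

|Γ| = |(208.9 + j245)/(399.1 + j245)| = 0.688
|Γ|² = 0.473
P_refl = |Γ|²·P_inc = 7 W, P_del = (1 − |Γ|²)·P_inc = 7.8 W

P_reflected ≈ 7 W; P_delivered ≈ 7.8 W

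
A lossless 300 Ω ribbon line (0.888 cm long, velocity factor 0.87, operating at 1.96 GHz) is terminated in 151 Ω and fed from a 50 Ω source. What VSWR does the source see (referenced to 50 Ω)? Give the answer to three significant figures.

λ = v/f = 0.87·c / 1.96 GHz = 0.133 m
βl = 2π·l/λ = 2π × 0.0667 = 24°
tan(βl) = 0.445
Z_in = Z_0·(Z_L + jZ_0·tanβl)/(Z_0 + jZ_L·tanβl) = 172 + j95 Ω
Γ_s = (Z_in − Z_s)/(Z_in + Z_s) = (122 + j95)/(222 + j95), |Γ_s| = 0.641
VSWR = (1 + |Γ_s|)/(1 − |Γ_s|)

VSWR ≈ 4.56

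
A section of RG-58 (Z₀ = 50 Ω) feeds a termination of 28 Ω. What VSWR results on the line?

VSWR ≈ 1.79

For a purely resistive load, VSWR = R_L/Z_0 or Z_0/R_L (whichever > 1) = 50/28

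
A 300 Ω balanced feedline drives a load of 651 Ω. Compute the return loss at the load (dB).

RL ≈ 8.66 dB

Γ = (651 − 300)/(651 + 300) = 0.369
RL = −20·log₁₀|Γ| = −20·log₁₀(0.369)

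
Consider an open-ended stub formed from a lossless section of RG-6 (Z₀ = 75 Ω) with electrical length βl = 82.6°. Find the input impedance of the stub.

tan(βl) = 7.7
For an open-ended stub, Z_in = −jZ_0·cot(βl) = −jZ_0/tan(βl)

Z_in ≈ −j9.74 Ω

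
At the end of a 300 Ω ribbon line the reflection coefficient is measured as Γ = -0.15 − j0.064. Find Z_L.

Z_L ≈ 220 − j28.9 Ω

Z_L = Z_0·(1 + Γ)/(1 − Γ) = 300·(0.85 − j0.064)/(1.15 + j0.064)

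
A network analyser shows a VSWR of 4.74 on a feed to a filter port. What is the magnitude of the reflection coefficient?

|Γ| = (S − 1)/(S + 1) = (4.74 − 1)/(4.74 + 1) = 3.74/5.74

|Γ| ≈ 0.652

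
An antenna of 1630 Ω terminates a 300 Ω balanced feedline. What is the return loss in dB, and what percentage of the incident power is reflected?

Γ = (1630 − 300)/(1630 + 300) = 0.689
RL = −20·log₁₀(0.689) = 3.23 dB
P_refl/P_inc = |Γ|² = 0.475

RL ≈ 3.23 dB; 47.5% of incident power reflected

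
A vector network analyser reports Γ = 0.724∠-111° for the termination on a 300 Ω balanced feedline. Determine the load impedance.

Z_L ≈ 69.9 − j198 Ω

Z_L = Z_0·(1 + Γ)/(1 − Γ) = 300·(0.741 − j0.676)/(1.26 + j0.676)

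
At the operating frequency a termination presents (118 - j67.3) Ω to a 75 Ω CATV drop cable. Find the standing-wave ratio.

VSWR ≈ 2.28

Γ = (Z_L − Z_0)/(Z_L + Z_0) = (43 − j67.3)/(193 − j67.3)
|Γ| = 79.9/204 = 0.391
VSWR = (1 + |Γ|)/(1 − |Γ|) = 1.39/0.609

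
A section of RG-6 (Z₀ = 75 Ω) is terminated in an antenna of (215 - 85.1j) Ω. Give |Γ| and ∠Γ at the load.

Γ ≈ 0.542 ∠ -14.9°

Γ = (Z_L − Z_0)/(Z_L + Z_0) = (140 − j85.1)/(290 − j85.1)
|Γ| = 164/302 = 0.542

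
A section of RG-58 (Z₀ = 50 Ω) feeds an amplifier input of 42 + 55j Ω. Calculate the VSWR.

VSWR ≈ 3.15

Γ = (Z_L − Z_0)/(Z_L + Z_0) = (-8 + j55)/(92 + j55)
|Γ| = 55.6/107 = 0.519
VSWR = (1 + |Γ|)/(1 − |Γ|) = 1.52/0.481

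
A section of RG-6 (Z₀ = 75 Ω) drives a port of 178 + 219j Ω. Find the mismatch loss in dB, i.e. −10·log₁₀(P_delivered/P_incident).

Γ = (103 + j219)/(253 + j219), |Γ| = 0.723
|Γ|² = 0.523, so P_del/P_inc = 1 − |Γ|² = 0.477
ML = −10·log₁₀(1 − |Γ|²)

mismatch loss ≈ 3.22 dB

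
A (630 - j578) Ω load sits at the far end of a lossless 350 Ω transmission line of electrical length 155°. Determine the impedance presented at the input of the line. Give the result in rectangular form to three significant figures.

tan(βl) = tan(155°) = -0.466
Z_in = Z_0·(Z_L + jZ_0·tanβl)/(Z_0 + jZ_L·tanβl)
     = 350·(630 − j741)/(80.5 − j294)

Z_in ≈ 1010 + j473 Ω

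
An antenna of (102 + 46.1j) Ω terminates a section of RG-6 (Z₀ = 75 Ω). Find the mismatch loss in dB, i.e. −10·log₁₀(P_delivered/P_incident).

Γ = (27 + j46.1)/(177 + j46.1), |Γ| = 0.292
|Γ|² = 0.0853, so P_del/P_inc = 1 − |Γ|² = 0.915
ML = −10·log₁₀(1 − |Γ|²)

mismatch loss ≈ 0.387 dB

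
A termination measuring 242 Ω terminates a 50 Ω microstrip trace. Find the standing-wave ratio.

VSWR ≈ 4.84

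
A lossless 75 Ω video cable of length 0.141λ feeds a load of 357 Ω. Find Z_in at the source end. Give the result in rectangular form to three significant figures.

βl = 2π × 0.141 = 50.8°
tan(βl) = tan(50.8°) = 1.22
Z_in = Z_0·(Z_L + jZ_0·tanβl)/(Z_0 + jZ_L·tanβl)
     = 75·(357 + j91.8)/(75 + j437)

Z_in ≈ 25.5 − j56.9 Ω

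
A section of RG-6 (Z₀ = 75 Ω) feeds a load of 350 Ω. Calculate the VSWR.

For a purely resistive load, VSWR = R_L/Z_0 or Z_0/R_L (whichever > 1) = 350/75

VSWR ≈ 4.67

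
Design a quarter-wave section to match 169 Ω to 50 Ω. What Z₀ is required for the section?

Z_qwt = √(Z_0·R_L) = √(50 × 169) = √8450

Z_qwt ≈ 91.9 Ω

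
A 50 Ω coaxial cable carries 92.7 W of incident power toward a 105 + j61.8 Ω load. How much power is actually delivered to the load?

|Γ| = |(55 + j61.8)/(155 + j61.8)| = 0.496
|Γ|² = 0.246
P_refl = |Γ|²·P_inc = 22.8 W, P_del = (1 − |Γ|²)·P_inc = 69.9 W

P_delivered ≈ 69.9 W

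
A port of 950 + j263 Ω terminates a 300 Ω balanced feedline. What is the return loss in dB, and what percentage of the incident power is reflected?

RL ≈ 5.21 dB; 30.1% of incident power reflected

Γ = (650 + j263)/(1250 + j263), |Γ| = 0.549
RL = −20·log₁₀(0.549) = 5.21 dB
P_refl/P_inc = |Γ|² = 0.301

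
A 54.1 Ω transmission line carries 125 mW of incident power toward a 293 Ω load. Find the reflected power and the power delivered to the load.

P_reflected ≈ 59.2 mW; P_delivered ≈ 65.8 mW

Γ = (293 − 54.1)/(293 + 54.1) = 0.688
|Γ|² = 0.474
P_refl = |Γ|²·P_inc = 59.2 mW, P_del = (1 − |Γ|²)·P_inc = 65.8 mW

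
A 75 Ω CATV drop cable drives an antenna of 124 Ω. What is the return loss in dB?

Γ = (124 − 75)/(124 + 75) = 0.246
RL = −20·log₁₀|Γ| = −20·log₁₀(0.246)

RL ≈ 12.2 dB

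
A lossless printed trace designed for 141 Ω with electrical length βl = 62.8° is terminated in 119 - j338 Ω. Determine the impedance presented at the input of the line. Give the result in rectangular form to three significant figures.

tan(βl) = tan(62.8°) = 1.95
Z_in = Z_0·(Z_L + jZ_0·tanβl)/(Z_0 + jZ_L·tanβl)
     = 141·(119 − j63.6)/(799 + j232)

Z_in ≈ 16.4 − j16 Ω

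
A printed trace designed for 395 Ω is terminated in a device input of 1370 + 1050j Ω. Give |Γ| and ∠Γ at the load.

Γ = (Z_L − Z_0)/(Z_L + Z_0) = (975 + j1050)/(1765 + j1050)
|Γ| = 1430/2050 = 0.698

Γ ≈ 0.698 ∠ 16.4°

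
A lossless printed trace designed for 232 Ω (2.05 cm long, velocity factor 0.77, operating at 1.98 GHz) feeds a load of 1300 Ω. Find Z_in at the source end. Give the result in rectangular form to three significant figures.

λ = v/f = 0.77·c / 1.98 GHz = 0.117 m
βl = 2π·l/λ = 2π × 0.176 = 63.3°
tan(βl) = tan(63.3°) = 1.98
Z_in = Z_0·(Z_L + jZ_0·tanβl)/(Z_0 + jZ_L·tanβl)
     = 232·(1300 + j460)/(232 + j2580)

Z_in ≈ 51.5 − j112 Ω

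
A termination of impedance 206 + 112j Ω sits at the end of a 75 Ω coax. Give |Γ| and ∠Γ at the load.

Γ ≈ 0.57 ∠ 18.8°

Γ = (Z_L − Z_0)/(Z_L + Z_0) = (131 + j112)/(281 + j112)
|Γ| = 172/302 = 0.57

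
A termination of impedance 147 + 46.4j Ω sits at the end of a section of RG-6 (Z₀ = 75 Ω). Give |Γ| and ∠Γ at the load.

Γ = (Z_L − Z_0)/(Z_L + Z_0) = (72 + j46.4)/(222 + j46.4)
|Γ| = 85.7/227 = 0.378

Γ ≈ 0.378 ∠ 21°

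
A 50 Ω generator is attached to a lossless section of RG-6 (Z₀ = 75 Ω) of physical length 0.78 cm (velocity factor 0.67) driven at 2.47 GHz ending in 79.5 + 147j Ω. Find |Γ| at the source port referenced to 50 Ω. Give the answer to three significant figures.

λ = v/f = 0.67·c / 2.47 GHz = 0.0814 m
βl = 2π·l/λ = 2π × 0.0959 = 34.5°
tan(βl) = 0.687
Z_in = Z_0·(Z_L + jZ_0·tanβl)/(Z_0 + jZ_L·tanβl) = 180 − j195 Ω
Γ_s = (Z_in − Z_s)/(Z_in + Z_s) = (130 − j195)/(230 − j195), |Γ_s| = 0.777

|Γ| ≈ 0.777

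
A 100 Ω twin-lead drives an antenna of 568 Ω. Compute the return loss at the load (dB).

RL ≈ 3.09 dB

Γ = (568 − 100)/(568 + 100) = 0.701
RL = −20·log₁₀|Γ| = −20·log₁₀(0.701)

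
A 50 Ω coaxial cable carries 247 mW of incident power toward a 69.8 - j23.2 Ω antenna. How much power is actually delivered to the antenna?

P_delivered ≈ 232 mW

|Γ| = |(19.8 − j23.2)/(119.8 − j23.2)| = 0.25
|Γ|² = 0.0625
P_refl = |Γ|²·P_inc = 15.4 mW, P_del = (1 − |Γ|²)·P_inc = 232 mW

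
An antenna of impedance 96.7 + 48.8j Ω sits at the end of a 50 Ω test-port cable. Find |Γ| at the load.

Γ = (Z_L − Z_0)/(Z_L + Z_0) = (46.7 + j48.8)/(146.7 + j48.8)
|Γ| = 67.5/155

|Γ| ≈ 0.437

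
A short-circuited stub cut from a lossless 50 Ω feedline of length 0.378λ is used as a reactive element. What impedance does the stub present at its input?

βl = 2π × 0.378 = 136°
tan(βl) = -0.963
For a short-circuited stub, Z_in = jZ_0·tan(βl)

Z_in ≈ −j48.1 Ω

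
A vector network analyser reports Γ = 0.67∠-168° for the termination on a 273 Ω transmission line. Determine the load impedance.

Z_L ≈ 54.5 − j27.6 Ω

Z_L = Z_0·(1 + Γ)/(1 − Γ) = 273·(0.345 − j0.139)/(1.66 + j0.139)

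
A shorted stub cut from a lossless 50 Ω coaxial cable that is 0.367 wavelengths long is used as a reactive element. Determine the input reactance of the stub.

βl = 2π × 0.367 = 132°
tan(βl) = -1.11
For a shorted stub, Z_in = jZ_0·tan(βl)

X_in ≈ -55.3 Ω (capacitive)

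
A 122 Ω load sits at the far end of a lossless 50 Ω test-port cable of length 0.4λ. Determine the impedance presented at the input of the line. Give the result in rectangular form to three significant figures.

βl = 2π × 0.4 = 144°
tan(βl) = tan(144°) = -0.727
Z_in = Z_0·(Z_L + jZ_0·tanβl)/(Z_0 + jZ_L·tanβl)
     = 50·(122 − j36.3)/(50 − j88.6)

Z_in ≈ 45 + j43.4 Ω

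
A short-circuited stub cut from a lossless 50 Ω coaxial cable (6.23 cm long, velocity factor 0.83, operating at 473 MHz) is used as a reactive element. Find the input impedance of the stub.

Z_in ≈ +j46 Ω

λ = v/f = 0.83·c / 473 MHz = 0.526 m
βl = 2π·l/λ = 2π × 0.118 = 42.6°
tan(βl) = 0.92
For a short-circuited stub, Z_in = jZ_0·tan(βl)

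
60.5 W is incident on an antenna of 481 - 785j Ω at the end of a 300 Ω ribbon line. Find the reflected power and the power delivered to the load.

|Γ| = |(181 − j785)/(781 − j785)| = 0.728
|Γ|² = 0.529
P_refl = |Γ|²·P_inc = 32 W, P_del = (1 − |Γ|²)·P_inc = 28.5 W

P_reflected ≈ 32 W; P_delivered ≈ 28.5 W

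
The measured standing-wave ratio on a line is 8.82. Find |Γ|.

|Γ| ≈ 0.796

|Γ| = (S − 1)/(S + 1) = (8.82 − 1)/(8.82 + 1) = 7.82/9.82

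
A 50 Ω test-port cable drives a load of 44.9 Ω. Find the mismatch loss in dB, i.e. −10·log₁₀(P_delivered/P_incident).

mismatch loss ≈ 0.0126 dB

Γ = (44.9 − 50)/(44.9 + 50) = -0.0537
|Γ|² = 0.00289, so P_del/P_inc = 1 − |Γ|² = 0.997
ML = −10·log₁₀(1 − |Γ|²)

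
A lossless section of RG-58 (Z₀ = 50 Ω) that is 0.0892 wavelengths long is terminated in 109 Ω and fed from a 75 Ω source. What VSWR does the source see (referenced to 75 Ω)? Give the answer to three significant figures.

VSWR ≈ 2.06

βl = 2π × 0.0892 = 32.1°
tan(βl) = 0.628
Z_in = Z_0·(Z_L + jZ_0·tanβl)/(Z_0 + jZ_L·tanβl) = 52.9 − j41 Ω
Γ_s = (Z_in − Z_s)/(Z_in + Z_s) = (-22.1 − j41)/(128 − j41), |Γ_s| = 0.347
VSWR = (1 + |Γ_s|)/(1 − |Γ_s|)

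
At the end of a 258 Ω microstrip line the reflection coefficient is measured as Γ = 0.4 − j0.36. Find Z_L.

Z_L = Z_0·(1 + Γ)/(1 − Γ) = 258·(1.4 − j0.36)/(0.6 + j0.36)

Z_L ≈ 374 − j379 Ω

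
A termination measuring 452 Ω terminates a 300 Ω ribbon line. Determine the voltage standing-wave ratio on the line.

Γ = (452 − 300)/(452 + 300) = 0.202
VSWR = (1 + 0.202)/(1 − 0.202)

VSWR ≈ 1.51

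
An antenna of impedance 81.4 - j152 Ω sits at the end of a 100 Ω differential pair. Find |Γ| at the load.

|Γ| ≈ 0.647

Γ = (Z_L − Z_0)/(Z_L + Z_0) = (-18.6 − j152)/(181.4 − j152)
|Γ| = 153/237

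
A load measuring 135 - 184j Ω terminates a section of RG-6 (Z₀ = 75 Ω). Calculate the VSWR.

VSWR ≈ 5.52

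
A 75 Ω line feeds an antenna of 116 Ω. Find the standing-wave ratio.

VSWR ≈ 1.55

Γ = (116 − 75)/(116 + 75) = 0.215
VSWR = (1 + 0.215)/(1 − 0.215)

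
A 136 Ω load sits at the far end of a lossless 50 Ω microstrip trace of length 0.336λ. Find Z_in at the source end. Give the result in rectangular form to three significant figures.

βl = 2π × 0.336 = 121°
tan(βl) = tan(121°) = -1.67
Z_in = Z_0·(Z_L + jZ_0·tanβl)/(Z_0 + jZ_L·tanβl)
     = 50·(136 − j83.3)/(50 − j227)

Z_in ≈ 23.8 + j24.7 Ω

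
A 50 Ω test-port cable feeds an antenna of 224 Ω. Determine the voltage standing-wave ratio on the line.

VSWR ≈ 4.48

For a purely resistive load, VSWR = R_L/Z_0 or Z_0/R_L (whichever > 1) = 224/50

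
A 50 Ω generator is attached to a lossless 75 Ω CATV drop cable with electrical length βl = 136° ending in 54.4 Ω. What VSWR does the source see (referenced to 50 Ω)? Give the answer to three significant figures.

tan(βl) = -0.966
Z_in = Z_0·(Z_L + jZ_0·tanβl)/(Z_0 + jZ_L·tanβl) = 70.5 − j23 Ω
Γ_s = (Z_in − Z_s)/(Z_in + Z_s) = (20.5 − j23)/(121 − j23), |Γ_s| = 0.251
VSWR = (1 + |Γ_s|)/(1 − |Γ_s|)

VSWR ≈ 1.67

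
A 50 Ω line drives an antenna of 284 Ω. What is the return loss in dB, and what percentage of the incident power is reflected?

RL ≈ 3.09 dB; 49.1% of incident power reflected

Γ = (284 − 50)/(284 + 50) = 0.701
RL = −20·log₁₀(0.701) = 3.09 dB
P_refl/P_inc = |Γ|² = 0.491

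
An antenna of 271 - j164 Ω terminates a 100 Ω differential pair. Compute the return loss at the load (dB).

Γ = (171 − j164)/(371 − j164), |Γ| = 0.584
RL = −20·log₁₀|Γ| = −20·log₁₀(0.584)

RL ≈ 4.67 dB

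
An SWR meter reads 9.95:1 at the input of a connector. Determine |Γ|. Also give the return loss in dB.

|Γ| ≈ 0.817; return loss ≈ 1.75 dB

|Γ| = (S − 1)/(S + 1) = (9.95 − 1)/(9.95 + 1) = 8.95/10.9
RL = −20·log₁₀|Γ| = −20·log₁₀(0.817)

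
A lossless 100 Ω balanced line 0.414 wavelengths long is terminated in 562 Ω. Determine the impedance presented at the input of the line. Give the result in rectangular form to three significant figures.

Z_in ≈ 61.8 + j148 Ω

βl = 2π × 0.414 = 149°
tan(βl) = tan(149°) = -0.6
Z_in = Z_0·(Z_L + jZ_0·tanβl)/(Z_0 + jZ_L·tanβl)
     = 100·(562 − j60)/(100 − j337)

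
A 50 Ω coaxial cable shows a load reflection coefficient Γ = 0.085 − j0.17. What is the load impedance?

Z_L = Z_0·(1 + Γ)/(1 − Γ) = 50·(1.08 − j0.17)/(0.915 + j0.17)

Z_L ≈ 55.6 − j19.6 Ω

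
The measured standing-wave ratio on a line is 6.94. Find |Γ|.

|Γ| = (S − 1)/(S + 1) = (6.94 − 1)/(6.94 + 1) = 5.94/7.94

|Γ| ≈ 0.748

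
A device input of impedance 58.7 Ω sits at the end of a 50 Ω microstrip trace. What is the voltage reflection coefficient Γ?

Γ = (Z_L − Z_0)/(Z_L + Z_0) = (58.7 − 50)/(58.7 + 50) = 8.7/108.7

Γ = 0.08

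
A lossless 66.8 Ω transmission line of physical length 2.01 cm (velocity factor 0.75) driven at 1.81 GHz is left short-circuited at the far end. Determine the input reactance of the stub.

λ = v/f = 0.75·c / 1.81 GHz = 0.124 m
βl = 2π·l/λ = 2π × 0.162 = 58.2°
tan(βl) = 1.61
For a short-circuited stub, Z_in = jZ_0·tan(βl)

X_in ≈ 108 Ω (inductive)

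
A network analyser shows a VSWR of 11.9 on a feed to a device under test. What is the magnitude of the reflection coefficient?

|Γ| ≈ 0.845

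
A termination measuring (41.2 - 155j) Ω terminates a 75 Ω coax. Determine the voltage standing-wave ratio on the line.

VSWR ≈ 10

Γ = (Z_L − Z_0)/(Z_L + Z_0) = (-33.8 − j155)/(116.2 − j155)
|Γ| = 159/194 = 0.819
VSWR = (1 + |Γ|)/(1 − |Γ|) = 1.82/0.181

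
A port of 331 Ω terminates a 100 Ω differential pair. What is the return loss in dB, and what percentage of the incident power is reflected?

RL ≈ 5.42 dB; 28.7% of incident power reflected

Γ = (331 − 100)/(331 + 100) = 0.536
RL = −20·log₁₀(0.536) = 5.42 dB
P_refl/P_inc = |Γ|² = 0.287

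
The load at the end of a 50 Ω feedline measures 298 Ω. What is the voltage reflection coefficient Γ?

Γ = 0.713

Γ = (Z_L − Z_0)/(Z_L + Z_0) = (298 − 50)/(298 + 50) = 248/348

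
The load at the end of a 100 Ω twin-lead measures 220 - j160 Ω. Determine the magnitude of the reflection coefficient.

Γ = (Z_L − Z_0)/(Z_L + Z_0) = (120 − j160)/(320 − j160)
|Γ| = 200/358

|Γ| ≈ 0.559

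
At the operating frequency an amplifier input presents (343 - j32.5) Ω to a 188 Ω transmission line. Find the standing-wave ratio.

Γ = (Z_L − Z_0)/(Z_L + Z_0) = (155 − j32.5)/(531 − j32.5)
|Γ| = 158/532 = 0.298
VSWR = (1 + |Γ|)/(1 − |Γ|) = 1.3/0.702

VSWR ≈ 1.85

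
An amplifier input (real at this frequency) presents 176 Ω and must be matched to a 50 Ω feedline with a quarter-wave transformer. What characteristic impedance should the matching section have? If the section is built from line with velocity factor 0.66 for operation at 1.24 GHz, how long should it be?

Z_qwt ≈ 93.8 Ω; length ≈ 3.99 cm

Z_qwt = √(Z_0·R_L) = √(50 × 176) = √8800
λ = 0.66·c/f = 0.16 m, so l = λ/4 = 0.0399 m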